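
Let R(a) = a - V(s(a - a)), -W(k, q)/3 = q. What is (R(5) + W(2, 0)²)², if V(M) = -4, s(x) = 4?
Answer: 81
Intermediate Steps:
W(k, q) = -3*q
R(a) = 4 + a (R(a) = a - 1*(-4) = a + 4 = 4 + a)
(R(5) + W(2, 0)²)² = ((4 + 5) + (-3*0)²)² = (9 + 0²)² = (9 + 0)² = 9² = 81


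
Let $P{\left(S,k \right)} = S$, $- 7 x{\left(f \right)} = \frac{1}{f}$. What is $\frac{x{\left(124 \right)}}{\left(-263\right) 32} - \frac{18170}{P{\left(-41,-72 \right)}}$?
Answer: $\frac{132733449001}{299508608} \approx 443.17$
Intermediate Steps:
$x{\left(f \right)} = - \frac{1}{7 f}$
$\frac{x{\left(124 \right)}}{\left(-263\right) 32} - \frac{18170}{P{\left(-41,-72 \right)}} = \frac{\left(- \frac{1}{7}\right) \frac{1}{124}}{\left(-263\right) 32} - \frac{18170}{-41} = \frac{\left(- \frac{1}{7}\right) \frac{1}{124}}{-8416} - - \frac{18170}{41} = \left(- \frac{1}{868}\right) \left(- \frac{1}{8416}\right) + \frac{18170}{41} = \frac{1}{7305088} + \frac{18170}{41} = \frac{132733449001}{299508608}$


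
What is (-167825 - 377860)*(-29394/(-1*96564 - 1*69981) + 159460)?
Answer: -322042612741542/3701 ≈ -8.7015e+10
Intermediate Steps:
(-167825 - 377860)*(-29394/(-1*96564 - 1*69981) + 159460) = -545685*(-29394/(-96564 - 69981) + 159460) = -545685*(-29394/(-166545) + 159460) = -545685*(-29394*(-1/166545) + 159460) = -545685*(3266/18505 + 159460) = -545685*2950810566/18505 = -322042612741542/3701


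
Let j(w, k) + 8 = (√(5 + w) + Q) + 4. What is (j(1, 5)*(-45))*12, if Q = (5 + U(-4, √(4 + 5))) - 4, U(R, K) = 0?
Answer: 1620 - 540*√6 ≈ 297.28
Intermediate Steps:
Q = 1 (Q = (5 + 0) - 4 = 5 - 4 = 1)
j(w, k) = -3 + √(5 + w) (j(w, k) = -8 + ((√(5 + w) + 1) + 4) = -8 + ((1 + √(5 + w)) + 4) = -8 + (5 + √(5 + w)) = -3 + √(5 + w))
(j(1, 5)*(-45))*12 = ((-3 + √(5 + 1))*(-45))*12 = ((-3 + √6)*(-45))*12 = (135 - 45*√6)*12 = 1620 - 540*√6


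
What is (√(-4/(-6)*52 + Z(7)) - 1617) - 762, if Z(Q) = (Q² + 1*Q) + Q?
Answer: -2379 + √879/3 ≈ -2369.1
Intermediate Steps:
Z(Q) = Q² + 2*Q (Z(Q) = (Q² + Q) + Q = (Q + Q²) + Q = Q² + 2*Q)
(√(-4/(-6)*52 + Z(7)) - 1617) - 762 = (√(-4/(-6)*52 + 7*(2 + 7)) - 1617) - 762 = (√(-4*(-⅙)*52 + 7*9) - 1617) - 762 = (√((⅔)*52 + 63) - 1617) - 762 = (√(104/3 + 63) - 1617) - 762 = (√(293/3) - 1617) - 762 = (√879/3 - 1617) - 762 = (-1617 + √879/3) - 762 = -2379 + √879/3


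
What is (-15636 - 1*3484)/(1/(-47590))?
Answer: 909920800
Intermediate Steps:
(-15636 - 1*3484)/(1/(-47590)) = (-15636 - 3484)/(-1/47590) = -19120*(-47590) = 909920800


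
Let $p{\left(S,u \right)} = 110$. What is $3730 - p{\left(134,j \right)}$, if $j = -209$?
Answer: $3620$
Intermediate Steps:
$3730 - p{\left(134,j \right)} = 3730 - 110 = 3620$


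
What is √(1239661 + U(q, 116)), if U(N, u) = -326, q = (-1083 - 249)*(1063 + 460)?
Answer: √1239335 ≈ 1113.3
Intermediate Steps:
q = -2028636 (q = -1332*1523 = -2028636)
√(1239661 + U(q, 116)) = √(1239661 - 326) = √1239335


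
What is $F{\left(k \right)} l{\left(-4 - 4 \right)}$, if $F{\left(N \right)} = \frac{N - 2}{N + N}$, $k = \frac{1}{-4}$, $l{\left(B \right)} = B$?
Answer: $-36$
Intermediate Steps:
$k = - \frac{1}{4} \approx -0.25$
$F{\left(N \right)} = \frac{-2 + N}{2 N}$
$F{\left(k \right)} l{\left(-4 - 4 \right)} = \frac{-2 - \frac{1}{4}}{2 \left(- \frac{1}{4}\right)} \left(-4 - 4\right) = \frac{1}{2} \left(-4\right) \left(- \frac{9}{4}\right) \left(-8\right) = \frac{9}{2} \left(-8\right) = -36$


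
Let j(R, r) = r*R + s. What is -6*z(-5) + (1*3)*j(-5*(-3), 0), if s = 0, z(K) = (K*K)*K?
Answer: 750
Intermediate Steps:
z(K) = K**3 (z(K) = K**2*K = K**3)
j(R, r) = R*r (j(R, r) = r*R + 0 = R*r + 0 = R*r)
-6*z(-5) + (1*3)*j(-5*(-3), 0) = -6*(-5)**3 + (1*3)*(-5*(-3)*0) = -6*(-125) + 3*(15*0) = 750 + 3*0 = 750 + 0 = 750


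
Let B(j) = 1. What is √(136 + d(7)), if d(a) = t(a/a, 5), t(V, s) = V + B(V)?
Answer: √138 ≈ 11.747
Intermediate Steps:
t(V, s) = 1 + V (t(V, s) = V + 1 = 1 + V)
d(a) = 2 (d(a) = 1 + a/a = 1 + 1 = 2)
√(136 + d(7)) = √(136 + 2) = √138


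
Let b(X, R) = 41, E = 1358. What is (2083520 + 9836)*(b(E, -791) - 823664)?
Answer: -1724136148788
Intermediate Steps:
(2083520 + 9836)*(b(E, -791) - 823664) = (2083520 + 9836)*(41 - 823664) = 2093356*(-823623) = -1724136148788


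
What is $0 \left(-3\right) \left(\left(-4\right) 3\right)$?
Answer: $0$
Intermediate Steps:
$0 \left(-3\right) \left(\left(-4\right) 3\right) = 0 \left(-12\right) = 0$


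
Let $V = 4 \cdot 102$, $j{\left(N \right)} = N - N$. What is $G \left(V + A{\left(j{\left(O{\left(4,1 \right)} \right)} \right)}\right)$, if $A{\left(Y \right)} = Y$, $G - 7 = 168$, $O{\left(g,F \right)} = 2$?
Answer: $71400$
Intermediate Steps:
$j{\left(N \right)} = 0$
$G = 175$ ($G = 7 + 168 = 175$)
$V = 408$
$G \left(V + A{\left(j{\left(O{\left(4,1 \right)} \right)} \right)}\right) = 175 \left(408 + 0\right) = 175 \cdot 408 = 71400$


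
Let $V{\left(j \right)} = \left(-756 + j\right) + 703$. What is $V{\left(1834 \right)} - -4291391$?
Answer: $4293172$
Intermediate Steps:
$V{\left(j \right)} = -53 + j$
$V{\left(1834 \right)} - -4291391 = \left(-53 + 1834\right) - -4291391 = 1781 + 4291391 = 4293172$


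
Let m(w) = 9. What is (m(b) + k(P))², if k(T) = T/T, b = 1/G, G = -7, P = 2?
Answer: 100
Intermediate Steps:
b = -⅐ (b = 1/(-7) = -⅐ ≈ -0.14286)
k(T) = 1
(m(b) + k(P))² = (9 + 1)² = 10² = 100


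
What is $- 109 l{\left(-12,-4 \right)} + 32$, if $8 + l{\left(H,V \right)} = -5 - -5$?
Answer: $904$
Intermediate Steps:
$l{\left(H,V \right)} = -8$ ($l{\left(H,V \right)} = -8 - 0 = -8 + \left(-5 + 5\right) = -8 + 0 = -8$)
$- 109 l{\left(-12,-4 \right)} + 32 = \left(-109\right) \left(-8\right) + 32 = 872 + 32 = 904$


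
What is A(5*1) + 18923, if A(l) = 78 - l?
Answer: 18996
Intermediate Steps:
A(5*1) + 18923 = (78 - 5) + 18923 = 73 + 18923 = 18996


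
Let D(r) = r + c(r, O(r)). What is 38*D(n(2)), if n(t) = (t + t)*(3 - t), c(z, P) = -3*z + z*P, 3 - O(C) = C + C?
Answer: -1064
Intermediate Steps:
O(C) = 3 - 2*C (O(C) = 3 - (C + C) = 3 - 2*C)
c(z, P) = -3*z + P*z
n(t) = 2*t*(3 - t) (n(t) = (2*t)*(3 - t) = 2*t*(3 - t))
D(r) = r - 2*r**2 (D(r) = r + r*(-3 + (3 - 2*r)) = r + r*(-2*r) = r - 2*r**2)
38*D(n(2)) = 38*((2*2*(3 - 1*2))*(1 - 4*2*(3 - 1*2))) = 38*((2*2*(3 - 2))*(1 - 4*2*(3 - 2))) = 38*((2*2*1)*(1 - 4*2)) = 38*(4*(1 - 2*4)) = 38*(4*(1 - 8)) = 38*(4*(-7)) = 38*(-28) = -1064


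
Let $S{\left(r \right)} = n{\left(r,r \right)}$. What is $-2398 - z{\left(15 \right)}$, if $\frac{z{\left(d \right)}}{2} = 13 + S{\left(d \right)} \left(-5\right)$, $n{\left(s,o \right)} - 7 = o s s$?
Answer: $31396$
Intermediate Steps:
$n{\left(s,o \right)} = 7 + o s^{2}$ ($n{\left(s,o \right)} = 7 + o s s = 7 + o s^{2}$)
$S{\left(r \right)} = 7 + r^{3}$ ($S{\left(r \right)} = 7 + r r^{2} = 7 + r^{3}$)
$z{\left(d \right)} = -44 - 10 d^{3}$ ($z{\left(d \right)} = 2 \left(13 + \left(7 + d^{3}\right) \left(-5\right)\right) = 2 \left(13 - \left(35 + 5 d^{3}\right)\right) = 2 \left(-22 - 5 d^{3}\right) = -44 - 10 d^{3}$)
$-2398 - z{\left(15 \right)} = -2398 - \left(-44 - 10 \cdot 15^{3}\right) = -2398 - \left(-44 - 33750\right) = -2398 - -33794 = -2398 + 33794 = 31396$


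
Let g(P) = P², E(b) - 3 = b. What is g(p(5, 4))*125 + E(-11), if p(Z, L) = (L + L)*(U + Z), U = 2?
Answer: 391992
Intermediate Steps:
E(b) = 3 + b
p(Z, L) = 2*L*(2 + Z) (p(Z, L) = (L + L)*(2 + Z) = (2*L)*(2 + Z) = 2*L*(2 + Z))
g(p(5, 4))*125 + E(-11) = (2*4*(2 + 5))²*125 + (3 - 11) = (2*4*7)²*125 - 8 = 56²*125 - 8 = 3136*125 - 8 = 392000 - 8 = 391992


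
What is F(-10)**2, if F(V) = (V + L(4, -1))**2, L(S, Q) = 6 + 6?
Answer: 16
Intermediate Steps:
L(S, Q) = 12
F(V) = (12 + V)**2 (F(V) = (V + 12)**2 = (12 + V)**2)
F(-10)**2 = ((12 - 10)**2)**2 = (2**2)**2 = 4**2 = 16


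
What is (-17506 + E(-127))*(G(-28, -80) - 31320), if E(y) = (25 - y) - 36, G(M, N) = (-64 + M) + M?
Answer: 546741600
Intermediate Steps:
G(M, N) = -64 + 2*M
E(y) = -11 - y
(-17506 + E(-127))*(G(-28, -80) - 31320) = (-17506 + (-11 - 1*(-127)))*((-64 + 2*(-28)) - 31320) = (-17506 + (-11 + 127))*((-64 - 56) - 31320) = (-17506 + 116)*(-120 - 31320) = -17390*(-31440) = 546741600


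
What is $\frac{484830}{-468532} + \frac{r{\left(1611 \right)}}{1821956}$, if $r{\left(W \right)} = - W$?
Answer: $- \frac{221023433133}{213411172148} \approx -1.0357$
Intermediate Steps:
$\frac{484830}{-468532} + \frac{r{\left(1611 \right)}}{1821956} = \frac{484830}{-468532} + \frac{\left(-1\right) 1611}{1821956} = 484830 \left(- \frac{1}{468532}\right) - \frac{1611}{1821956} = - \frac{242415}{234266} - \frac{1611}{1821956} = - \frac{221023433133}{213411172148}$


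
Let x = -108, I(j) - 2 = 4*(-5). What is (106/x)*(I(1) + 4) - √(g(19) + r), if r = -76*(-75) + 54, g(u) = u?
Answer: 371/27 - √5773 ≈ -62.240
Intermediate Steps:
I(j) = -18 (I(j) = 2 + 4*(-5) = 2 - 20 = -18)
r = 5754 (r = 5700 + 54 = 5754)
(106/x)*(I(1) + 4) - √(g(19) + r) = (106/(-108))*(-18 + 4) - √(19 + 5754) = (106*(-1/108))*(-14) - √5773 = -53/54*(-14) - √5773 = 371/27 - √5773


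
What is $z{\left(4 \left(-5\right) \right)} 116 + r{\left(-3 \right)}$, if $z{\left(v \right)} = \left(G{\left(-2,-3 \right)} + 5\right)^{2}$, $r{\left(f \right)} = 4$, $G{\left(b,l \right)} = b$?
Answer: $1048$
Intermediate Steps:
$z{\left(v \right)} = 9$ ($z{\left(v \right)} = \left(-2 + 5\right)^{2} = 3^{2} = 9$)
$z{\left(4 \left(-5\right) \right)} 116 + r{\left(-3 \right)} = 9 \cdot 116 + 4 = 1044 + 4 = 1048$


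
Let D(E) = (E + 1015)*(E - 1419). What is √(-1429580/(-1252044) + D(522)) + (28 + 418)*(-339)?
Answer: -151194 + 4*I*√938042809664646/104337 ≈ -1.5119e+5 + 1174.2*I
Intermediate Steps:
D(E) = (-1419 + E)*(1015 + E) (D(E) = (1015 + E)*(-1419 + E) = (-1419 + E)*(1015 + E))
√(-1429580/(-1252044) + D(522)) + (28 + 418)*(-339) = √(-1429580/(-1252044) + (-1440285 + 522² - 404*522)) + (28 + 418)*(-339) = √(-1429580*(-1/1252044) + (-1440285 + 272484 - 210888)) + 446*(-339) = √(357395/313011 - 1378689) - 151194 = √(-431544465184/313011) - 151194 = 4*I*√938042809664646/104337 - 151194 = -151194 + 4*I*√938042809664646/104337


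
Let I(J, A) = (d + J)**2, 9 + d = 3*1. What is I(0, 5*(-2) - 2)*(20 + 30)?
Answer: 1800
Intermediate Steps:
d = -6 (d = -9 + 3*1 = -9 + 3 = -6)
I(J, A) = (-6 + J)**2
I(0, 5*(-2) - 2)*(20 + 30) = (-6 + 0)**2*(20 + 30) = (-6)**2*50 = 36*50 = 1800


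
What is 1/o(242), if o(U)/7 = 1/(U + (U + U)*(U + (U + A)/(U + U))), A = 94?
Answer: 117706/7 ≈ 16815.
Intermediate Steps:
o(U) = 7/(U + 2*U*(U + (94 + U)/(2*U))) (o(U) = 7/(U + (U + U)*(U + (U + 94)/(U + U))) = 7/(U + (2*U)*(U + (94 + U)/((2*U)))) = 7/(U + (2*U)*(U + (94 + U)*(1/(2*U)))) = 7/(U + (2*U)*(U + (94 + U)/(2*U))) = 7/(U + 2*U*(U + (94 + U)/(2*U))))
1/o(242) = 1/(7/(2*(47 + 242 + 242²))) = 1/(7/(2*(47 + 242 + 58564))) = 1/((7/2)/58853) = 1/((7/2)*(1/58853)) = 1/(7/117706) = 117706/7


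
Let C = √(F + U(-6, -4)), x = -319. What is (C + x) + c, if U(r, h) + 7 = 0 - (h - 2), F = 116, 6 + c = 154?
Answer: -171 + √115 ≈ -160.28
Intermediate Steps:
c = 148 (c = -6 + 154 = 148)
U(r, h) = -5 - h (U(r, h) = -7 + (0 - (h - 2)) = -7 + (0 - (-2 + h)) = -7 + (0 + (2 - h)) = -7 + (2 - h) = -5 - h)
C = √115 (C = √(116 + (-5 - 1*(-4))) = √(116 + (-5 + 4)) = √(116 - 1) = √115 ≈ 10.724)
(C + x) + c = (√115 - 319) + 148 = (-319 + √115) + 148 = -171 + √115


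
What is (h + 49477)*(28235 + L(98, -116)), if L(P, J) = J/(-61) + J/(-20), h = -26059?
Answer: 201723214032/305 ≈ 6.6139e+8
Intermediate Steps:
L(P, J) = -81*J/1220 (L(P, J) = J*(-1/61) + J*(-1/20) = -J/61 - J/20 = -81*J/1220)
(h + 49477)*(28235 + L(98, -116)) = (-26059 + 49477)*(28235 - 81/1220*(-116)) = 23418*(28235 + 2349/305) = 23418*(8614024/305) = 201723214032/305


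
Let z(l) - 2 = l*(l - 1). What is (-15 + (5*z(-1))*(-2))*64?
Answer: -3520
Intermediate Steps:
z(l) = 2 + l*(-1 + l) (z(l) = 2 + l*(l - 1) = 2 + l*(-1 + l))
(-15 + (5*z(-1))*(-2))*64 = (-15 + (5*(2 + (-1)² - 1*(-1)))*(-2))*64 = (-15 + (5*(2 + 1 + 1))*(-2))*64 = (-15 + (5*4)*(-2))*64 = (-15 + 20*(-2))*64 = (-15 - 40)*64 = -55*64 = -3520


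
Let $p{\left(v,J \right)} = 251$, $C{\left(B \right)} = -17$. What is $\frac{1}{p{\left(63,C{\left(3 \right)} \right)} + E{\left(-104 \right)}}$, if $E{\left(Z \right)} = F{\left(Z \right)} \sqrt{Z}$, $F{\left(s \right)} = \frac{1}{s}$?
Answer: $\frac{26104}{6552105} + \frac{2 i \sqrt{26}}{6552105} \approx 0.0039841 + 1.5565 \cdot 10^{-6} i$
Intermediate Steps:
$E{\left(Z \right)} = \frac{1}{\sqrt{Z}}$ ($E{\left(Z \right)} = \frac{\sqrt{Z}}{Z} = \frac{1}{\sqrt{Z}}$)
$\frac{1}{p{\left(63,C{\left(3 \right)} \right)} + E{\left(-104 \right)}} = \frac{1}{251 + \frac{1}{\sqrt{-104}}} = \frac{1}{251 - \frac{i \sqrt{26}}{52}}$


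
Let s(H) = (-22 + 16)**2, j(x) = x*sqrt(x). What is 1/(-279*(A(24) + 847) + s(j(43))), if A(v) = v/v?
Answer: -1/236556 ≈ -4.2273e-6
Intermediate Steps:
j(x) = x**(3/2)
A(v) = 1
s(H) = 36 (s(H) = (-6)**2 = 36)
1/(-279*(A(24) + 847) + s(j(43))) = 1/(-279*(1 + 847) + 36) = 1/(-279*848 + 36) = 1/(-236592 + 36) = 1/(-236556) = -1/236556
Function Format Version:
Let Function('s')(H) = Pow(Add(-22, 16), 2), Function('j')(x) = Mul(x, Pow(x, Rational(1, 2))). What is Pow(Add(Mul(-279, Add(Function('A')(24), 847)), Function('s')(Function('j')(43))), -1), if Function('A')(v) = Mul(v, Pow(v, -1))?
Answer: Rational(-1, 236556) ≈ -4.2273e-6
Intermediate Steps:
Function('j')(x) = Pow(x, Rational(3, 2))
Function('A')(v) = 1
Function('s')(H) = 36 (Function('s')(H) = Pow(-6, 2) = 36)
Pow(Add(Mul(-279, Add(Function('A')(24), 847)), Function('s')(Function('j')(43))), -1) = Pow(Add(Mul(-279, Add(1, 847)), 36), -1) = Pow(Add(Mul(-279, 848), 36), -1) = Pow(Add(-236592, 36), -1) = Pow(-236556, -1) = Rational(-1, 236556)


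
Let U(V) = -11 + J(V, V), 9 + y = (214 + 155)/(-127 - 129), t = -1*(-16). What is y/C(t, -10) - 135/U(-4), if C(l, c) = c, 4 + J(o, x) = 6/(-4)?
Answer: 259803/28160 ≈ 9.2260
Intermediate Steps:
J(o, x) = -11/2 (J(o, x) = -4 + 6/(-4) = -4 + 6*(-¼) = -4 - 3/2 = -11/2)
t = 16
y = -2673/256 (y = -9 + (214 + 155)/(-127 - 129) = -9 + 369/(-256) = -9 + 369*(-1/256) = -9 - 369/256 = -2673/256 ≈ -10.441)
U(V) = -33/2 (U(V) = -11 - 11/2 = -33/2)
y/C(t, -10) - 135/U(-4) = -2673/256/(-10) - 135/(-33/2) = -2673/256*(-⅒) - 135*(-2/33) = 2673/2560 + 90/11 = 259803/28160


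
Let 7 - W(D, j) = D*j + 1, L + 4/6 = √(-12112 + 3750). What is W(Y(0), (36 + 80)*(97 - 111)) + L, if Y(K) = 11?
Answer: 53608/3 + I*√8362 ≈ 17869.0 + 91.444*I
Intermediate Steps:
L = -⅔ + I*√8362 (L = -⅔ + √(-12112 + 3750) = -⅔ + √(-8362) = -⅔ + I*√8362 ≈ -0.66667 + 91.444*I)
W(D, j) = 6 - D*j (W(D, j) = 7 - (D*j + 1) = 7 - (1 + D*j) = 7 + (-1 - D*j) = 6 - D*j)
W(Y(0), (36 + 80)*(97 - 111)) + L = (6 - 1*11*(36 + 80)*(97 - 111)) + (-⅔ + I*√8362) = (6 - 1*11*116*(-14)) + (-⅔ + I*√8362) = (6 - 1*11*(-1624)) + (-⅔ + I*√8362) = (6 + 17864) + (-⅔ + I*√8362) = 17870 + (-⅔ + I*√8362) = 53608/3 + I*√8362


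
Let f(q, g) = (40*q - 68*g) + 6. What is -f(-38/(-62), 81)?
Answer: 169802/31 ≈ 5477.5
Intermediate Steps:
f(q, g) = 6 - 68*g + 40*q (f(q, g) = (-68*g + 40*q) + 6 = 6 - 68*g + 40*q)
-f(-38/(-62), 81) = -(6 - 68*81 + 40*(-38/(-62))) = -(6 - 5508 + 40*(-38*(-1/62))) = -(6 - 5508 + 40*(19/31)) = -(6 - 5508 + 760/31) = -1*(-169802/31) = 169802/31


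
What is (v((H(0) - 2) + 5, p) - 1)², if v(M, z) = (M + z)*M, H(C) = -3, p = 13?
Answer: 1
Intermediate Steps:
v(M, z) = M*(M + z)
(v((H(0) - 2) + 5, p) - 1)² = (((-3 - 2) + 5)*(((-3 - 2) + 5) + 13) - 1)² = ((-5 + 5)*((-5 + 5) + 13) - 1)² = (0*(0 + 13) - 1)² = (0*13 - 1)² = (0 - 1)² = (-1)² = 1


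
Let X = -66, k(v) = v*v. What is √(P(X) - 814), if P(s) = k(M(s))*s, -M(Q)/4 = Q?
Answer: 5*I*√184030 ≈ 2144.9*I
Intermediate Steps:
M(Q) = -4*Q
k(v) = v²
P(s) = 16*s³ (P(s) = (-4*s)²*s = (16*s²)*s = 16*s³)
√(P(X) - 814) = √(16*(-66)³ - 814) = √(16*(-287496) - 814) = √(-4599936 - 814) = √(-4600750) = 5*I*√184030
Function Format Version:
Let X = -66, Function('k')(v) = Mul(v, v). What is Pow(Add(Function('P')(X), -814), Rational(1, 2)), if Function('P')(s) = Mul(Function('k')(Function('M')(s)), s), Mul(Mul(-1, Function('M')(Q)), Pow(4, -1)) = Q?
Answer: Mul(5, I, Pow(184030, Rational(1, 2))) ≈ Mul(2144.9, I)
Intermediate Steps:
Function('M')(Q) = Mul(-4, Q)
Function('k')(v) = Pow(v, 2)
Function('P')(s) = Mul(16, Pow(s, 3)) (Function('P')(s) = Mul(Pow(Mul(-4, s), 2), s) = Mul(Mul(16, Pow(s, 2)), s) = Mul(16, Pow(s, 3)))
Pow(Add(Function('P')(X), -814), Rational(1, 2)) = Pow(Add(Mul(16, Pow(-66, 3)), -814), Rational(1, 2)) = Pow(Add(Mul(16, -287496), -814), Rational(1, 2)) = Pow(Add(-4599936, -814), Rational(1, 2)) = Pow(-4600750, Rational(1, 2)) = Mul(5, I, Pow(184030, Rational(1, 2)))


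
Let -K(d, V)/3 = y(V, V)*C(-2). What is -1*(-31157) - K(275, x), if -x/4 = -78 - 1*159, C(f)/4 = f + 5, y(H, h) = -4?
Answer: 31013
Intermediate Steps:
C(f) = 20 + 4*f (C(f) = 4*(f + 5) = 4*(5 + f) = 20 + 4*f)
x = 948 (x = -4*(-78 - 1*159) = -4*(-78 - 159) = -4*(-237) = 948)
K(d, V) = 144 (K(d, V) = -(-12)*(20 + 4*(-2)) = -(-12)*(20 - 8) = -(-12)*12 = -3*(-48) = 144)
-1*(-31157) - K(275, x) = -1*(-31157) - 1*144 = 31157 - 144 = 31013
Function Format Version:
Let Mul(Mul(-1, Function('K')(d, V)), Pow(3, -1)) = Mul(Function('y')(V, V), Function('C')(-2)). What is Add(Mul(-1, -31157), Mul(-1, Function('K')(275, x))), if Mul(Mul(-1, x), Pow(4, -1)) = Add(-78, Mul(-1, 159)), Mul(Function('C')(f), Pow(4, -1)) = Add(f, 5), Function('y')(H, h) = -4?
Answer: 31013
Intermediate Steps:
Function('C')(f) = Add(20, Mul(4, f)) (Function('C')(f) = Mul(4, Add(f, 5)) = Mul(4, Add(5, f)) = Add(20, Mul(4, f)))
x = 948 (x = Mul(-4, Add(-78, Mul(-1, 159))) = Mul(-4, Add(-78, -159)) = Mul(-4, -237) = 948)
Function('K')(d, V) = 144 (Function('K')(d, V) = Mul(-3, Mul(-4, Add(20, Mul(4, -2)))) = Mul(-3, Mul(-4, Add(20, -8))) = Mul(-3, Mul(-4, 12)) = Mul(-3, -48) = 144)
Add(Mul(-1, -31157), Mul(-1, Function('K')(275, x))) = Add(Mul(-1, -31157), Mul(-1, 144)) = Add(31157, -144) = 31013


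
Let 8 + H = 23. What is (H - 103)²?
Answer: 7744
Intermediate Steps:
H = 15 (H = -8 + 23 = 15)
(H - 103)² = (15 - 103)² = (-88)² = 7744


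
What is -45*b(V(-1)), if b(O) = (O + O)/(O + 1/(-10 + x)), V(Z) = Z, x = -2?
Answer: -1080/13 ≈ -83.077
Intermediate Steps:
b(O) = 2*O/(-1/12 + O) (b(O) = (O + O)/(O + 1/(-10 - 2)) = (2*O)/(O + 1/(-12)) = (2*O)/(O - 1/12) = (2*O)/(-1/12 + O) = 2*O/(-1/12 + O))
-45*b(V(-1)) = -1080*(-1)/(-1 + 12*(-1)) = -1080*(-1)/(-1 - 12) = -1080*(-1)/(-13) = -1080*(-1)*(-1)/13 = -45*24/13 = -1080/13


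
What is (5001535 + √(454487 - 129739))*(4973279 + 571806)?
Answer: 27733936705475 + 11090170*√81187 ≈ 2.7737e+13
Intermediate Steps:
(5001535 + √(454487 - 129739))*(4973279 + 571806) = (5001535 + √324748)*5545085 = (5001535 + 2*√81187)*5545085 = 27733936705475 + 11090170*√81187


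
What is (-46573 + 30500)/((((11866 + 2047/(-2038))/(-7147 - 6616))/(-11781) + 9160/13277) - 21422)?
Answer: 125699480915855154/167526133829253139 ≈ 0.75033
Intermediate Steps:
(-46573 + 30500)/((((11866 + 2047/(-2038))/(-7147 - 6616))/(-11781) + 9160/13277) - 21422) = -16073/((((11866 + 2047*(-1/2038))/(-13763))*(-1/11781) + 9160*(1/13277)) - 21422) = -16073/((((11866 - 2047/2038)*(-1/13763))*(-1/11781) + 9160/13277) - 21422) = -16073/((((24180861/2038)*(-1/13763))*(-1/11781) + 9160/13277) - 21422) = -16073/((-24180861/28048994*(-1/11781) + 9160/13277) - 21422) = -16073/((8060287/110148399438 + 9160/13277) - 21422) = -16073/(5396076766217/7820536360098 - 21422) = -16073/(-167526133829253139/7820536360098) = -16073*(-7820536360098/167526133829253139) = 125699480915855154/167526133829253139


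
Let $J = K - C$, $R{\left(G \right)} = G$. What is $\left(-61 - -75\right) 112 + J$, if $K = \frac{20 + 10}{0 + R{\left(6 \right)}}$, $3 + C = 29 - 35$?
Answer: $1582$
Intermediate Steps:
$C = -9$ ($C = -3 + \left(29 - 35\right) = -3 - 6 = -9$)
$K = 5$ ($K = \frac{20 + 10}{0 + 6} = \frac{30}{6} = 30 \cdot \frac{1}{6} = 5$)
$J = 14$ ($J = 5 - -9 = 5 + 9 = 14$)
$\left(-61 - -75\right) 112 + J = \left(-61 - -75\right) 112 + 14 = \left(-61 + 75\right) 112 + 14 = 14 \cdot 112 + 14 = 1568 + 14 = 1582$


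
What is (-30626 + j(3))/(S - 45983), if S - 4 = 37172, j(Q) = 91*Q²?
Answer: 29807/8807 ≈ 3.3845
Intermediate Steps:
S = 37176 (S = 4 + 37172 = 37176)
(-30626 + j(3))/(S - 45983) = (-30626 + 91*3²)/(37176 - 45983) = (-30626 + 91*9)/(-8807) = (-30626 + 819)*(-1/8807) = -29807*(-1/8807) = 29807/8807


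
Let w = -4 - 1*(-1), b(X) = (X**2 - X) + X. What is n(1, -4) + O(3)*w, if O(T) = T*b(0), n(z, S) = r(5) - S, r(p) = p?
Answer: 9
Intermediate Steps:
n(z, S) = 5 - S
b(X) = X**2
w = -3 (w = -4 + 1 = -3)
O(T) = 0 (O(T) = T*0**2 = T*0 = 0)
n(1, -4) + O(3)*w = (5 - 1*(-4)) + 0*(-3) = (5 + 4) + 0 = 9 + 0 = 9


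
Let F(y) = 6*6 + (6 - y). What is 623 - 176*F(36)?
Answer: -433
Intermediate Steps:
F(y) = 42 - y (F(y) = 36 + (6 - y) = 42 - y)
623 - 176*F(36) = 623 - 176*(42 - 1*36) = 623 - 176*(42 - 36) = 623 - 176*6 = 623 - 1056 = -433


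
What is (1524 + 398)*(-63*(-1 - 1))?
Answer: 242172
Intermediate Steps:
(1524 + 398)*(-63*(-1 - 1)) = 1922*(-63*(-2)) = 1922*126 = 242172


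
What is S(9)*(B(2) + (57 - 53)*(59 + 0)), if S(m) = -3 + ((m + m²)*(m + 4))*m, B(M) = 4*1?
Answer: 2526480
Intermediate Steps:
B(M) = 4
S(m) = -3 + m*(4 + m)*(m + m²) (S(m) = -3 + ((m + m²)*(4 + m))*m = -3 + ((4 + m)*(m + m²))*m = -3 + m*(4 + m)*(m + m²))
S(9)*(B(2) + (57 - 53)*(59 + 0)) = (-3 + 9⁴ + 4*9² + 5*9³)*(4 + (57 - 53)*(59 + 0)) = (-3 + 6561 + 4*81 + 5*729)*(4 + 4*59) = (-3 + 6561 + 324 + 3645)*(4 + 236) = 10527*240 = 2526480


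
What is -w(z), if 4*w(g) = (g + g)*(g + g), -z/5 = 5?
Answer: -625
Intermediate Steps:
z = -25 (z = -5*5 = -25)
w(g) = g² (w(g) = ((g + g)*(g + g))/4 = ((2*g)*(2*g))/4 = (4*g²)/4 = g²)
-w(z) = -1*(-25)² = -1*625 = -625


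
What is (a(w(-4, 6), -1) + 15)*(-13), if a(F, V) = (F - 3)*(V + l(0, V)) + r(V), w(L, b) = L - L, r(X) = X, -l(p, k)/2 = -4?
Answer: 91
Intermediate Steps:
l(p, k) = 8 (l(p, k) = -2*(-4) = 8)
w(L, b) = 0
a(F, V) = V + (-3 + F)*(8 + V) (a(F, V) = (F - 3)*(V + 8) + V = (-3 + F)*(8 + V) + V = V + (-3 + F)*(8 + V))
(a(w(-4, 6), -1) + 15)*(-13) = ((-24 - 2*(-1) + 8*0 + 0*(-1)) + 15)*(-13) = ((-24 + 2 + 0 + 0) + 15)*(-13) = (-22 + 15)*(-13) = -7*(-13) = 91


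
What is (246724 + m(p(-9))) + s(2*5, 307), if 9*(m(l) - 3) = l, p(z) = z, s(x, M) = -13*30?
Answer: 246336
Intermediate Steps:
s(x, M) = -390
m(l) = 3 + l/9
(246724 + m(p(-9))) + s(2*5, 307) = (246724 + (3 + (⅑)*(-9))) - 390 = (246724 + (3 - 1)) - 390 = (246724 + 2) - 390 = 246726 - 390 = 246336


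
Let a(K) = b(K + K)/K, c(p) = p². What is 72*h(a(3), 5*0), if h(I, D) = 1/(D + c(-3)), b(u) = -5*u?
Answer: 8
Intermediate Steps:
a(K) = -10 (a(K) = (-5*(K + K))/K = (-10*K)/K = -10)
h(I, D) = 1/(9 + D) (h(I, D) = 1/(D + (-3)²) = 1/(D + 9) = 1/(9 + D))
72*h(a(3), 5*0) = 72/(9 + 5*0) = 72/(9 + 0) = 72/9 = 72*(⅑) = 8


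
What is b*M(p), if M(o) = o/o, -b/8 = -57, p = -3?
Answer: 456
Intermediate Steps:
b = 456 (b = -8*(-57) = 456)
M(o) = 1
b*M(p) = 456*1 = 456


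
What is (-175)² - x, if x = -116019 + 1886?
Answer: 144758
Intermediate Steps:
x = -114133
(-175)² - x = (-175)² - 1*(-114133) = 30625 + 114133 = 144758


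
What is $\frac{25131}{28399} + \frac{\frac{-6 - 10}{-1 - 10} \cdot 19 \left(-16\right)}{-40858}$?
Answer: $\frac{5716479557}{6381794881} \approx 0.89575$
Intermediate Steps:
$\frac{25131}{28399} + \frac{\frac{-6 - 10}{-1 - 10} \cdot 19 \left(-16\right)}{-40858} = 25131 \cdot \frac{1}{28399} + - \frac{16}{-11} \cdot 19 \left(-16\right) \left(- \frac{1}{40858}\right) = \frac{25131}{28399} + \left(-16\right) \left(- \frac{1}{11}\right) 19 \left(-16\right) \left(- \frac{1}{40858}\right) = \frac{25131}{28399} + \frac{16}{11} \cdot 19 \left(-16\right) \left(- \frac{1}{40858}\right) = \frac{25131}{28399} + \frac{304}{11} \left(-16\right) \left(- \frac{1}{40858}\right) = \frac{25131}{28399} - - \frac{2432}{224719} = \frac{25131}{28399} + \frac{2432}{224719} = \frac{5716479557}{6381794881}$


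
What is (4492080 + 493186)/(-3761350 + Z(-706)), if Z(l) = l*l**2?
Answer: -2492633/177828583 ≈ -0.014017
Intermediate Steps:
Z(l) = l**3
(4492080 + 493186)/(-3761350 + Z(-706)) = (4492080 + 493186)/(-3761350 + (-706)**3) = 4985266/(-3761350 - 351895816) = 4985266/(-355657166) = 4985266*(-1/355657166) = -2492633/177828583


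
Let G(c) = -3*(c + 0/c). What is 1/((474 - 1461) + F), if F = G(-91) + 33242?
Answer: 1/32528 ≈ 3.0743e-5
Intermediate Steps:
G(c) = -3*c (G(c) = -3*(c + 0) = -3*c)
F = 33515 (F = -3*(-91) + 33242 = 273 + 33242 = 33515)
1/((474 - 1461) + F) = 1/((474 - 1461) + 33515) = 1/(-987 + 33515) = 1/32528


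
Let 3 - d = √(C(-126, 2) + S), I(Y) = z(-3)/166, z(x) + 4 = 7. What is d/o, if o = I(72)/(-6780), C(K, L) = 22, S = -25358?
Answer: -1125480 + 750320*I*√6334 ≈ -1.1255e+6 + 5.9715e+7*I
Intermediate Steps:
z(x) = 3 (z(x) = -4 + 7 = 3)
I(Y) = 3/166
o = -1/375160 (o = (3/166)/(-6780) = (3/166)*(-1/6780) = -1/375160 ≈ -2.6655e-6)
d = 3 - 2*I*√6334 (d = 3 - √(22 - 25358) = 3 - √(-25336) = 3 - 2*I*√6334 ≈ 3.0 - 159.17*I)
d/o = (3 - 2*I*√6334)/(-1/375160) = (3 - 2*I*√6334)*(-375160) = -1125480 + 750320*I*√6334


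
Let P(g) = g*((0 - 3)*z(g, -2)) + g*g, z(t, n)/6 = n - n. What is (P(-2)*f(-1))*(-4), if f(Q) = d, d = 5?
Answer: -80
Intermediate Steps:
z(t, n) = 0 (z(t, n) = 6*(n - n) = 6*0 = 0)
f(Q) = 5
P(g) = g² (P(g) = g*((0 - 3)*0) + g*g = g*(-3*0) + g² = g*0 + g² = 0 + g² = g²)
(P(-2)*f(-1))*(-4) = ((-2)²*5)*(-4) = (4*5)*(-4) = 20*(-4) = -80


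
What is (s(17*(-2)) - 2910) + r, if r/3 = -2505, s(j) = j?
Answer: -10459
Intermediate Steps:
r = -7515 (r = 3*(-2505) = -7515)
(s(17*(-2)) - 2910) + r = (17*(-2) - 2910) - 7515 = (-34 - 2910) - 7515 = -2944 - 7515 = -10459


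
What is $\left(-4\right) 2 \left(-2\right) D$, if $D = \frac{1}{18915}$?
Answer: $\frac{16}{18915} \approx 0.00084589$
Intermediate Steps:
$D = \frac{1}{18915} \approx 5.2868 \cdot 10^{-5}$
$\left(-4\right) 2 \left(-2\right) D = \left(-4\right) 2 \left(-2\right) \frac{1}{18915} = \left(-8\right) \left(-2\right) \frac{1}{18915} = 16 \cdot \frac{1}{18915} = \frac{16}{18915}$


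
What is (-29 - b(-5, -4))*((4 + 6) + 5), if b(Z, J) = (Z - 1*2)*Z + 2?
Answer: -990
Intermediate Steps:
b(Z, J) = 2 + Z*(-2 + Z) (b(Z, J) = (Z - 2)*Z + 2 = (-2 + Z)*Z + 2 = Z*(-2 + Z) + 2 = 2 + Z*(-2 + Z))
(-29 - b(-5, -4))*((4 + 6) + 5) = (-29 - (2 + (-5)² - 2*(-5)))*((4 + 6) + 5) = (-29 - (2 + 25 + 10))*(10 + 5) = (-29 - 1*37)*15 = (-29 - 37)*15 = -66*15 = -990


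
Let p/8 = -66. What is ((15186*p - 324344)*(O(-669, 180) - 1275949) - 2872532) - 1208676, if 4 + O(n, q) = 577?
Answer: 10639886518344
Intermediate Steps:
p = -528 (p = 8*(-66) = -528)
O(n, q) = 573 (O(n, q) = -4 + 577 = 573)
((15186*p - 324344)*(O(-669, 180) - 1275949) - 2872532) - 1208676 = ((15186*(-528) - 324344)*(573 - 1275949) - 2872532) - 1208676 = ((-8018208 - 324344)*(-1275376) - 2872532) - 1208676 = (-8342552*(-1275376) - 2872532) - 1208676 = (10639890599552 - 2872532) - 1208676 = 10639887727020 - 1208676 = 10639886518344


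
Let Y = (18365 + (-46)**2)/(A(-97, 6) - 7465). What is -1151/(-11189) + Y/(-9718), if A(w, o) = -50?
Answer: 168238679/1631020530 ≈ 0.10315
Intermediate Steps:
Y = -6827/2505 (Y = (18365 + (-46)**2)/(-50 - 7465) = (18365 + 2116)/(-7515) = 20481*(-1/7515) = -6827/2505 ≈ -2.7253)
-1151/(-11189) + Y/(-9718) = -1151/(-11189) - 6827/2505/(-9718) = -1151*(-1/11189) - 6827/2505*(-1/9718) = 1151/11189 + 6827/24343590 = 168238679/1631020530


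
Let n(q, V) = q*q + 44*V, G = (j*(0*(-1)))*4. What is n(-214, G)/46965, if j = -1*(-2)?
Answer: 45796/46965 ≈ 0.97511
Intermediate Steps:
j = 2
G = 0 (G = (2*(0*(-1)))*4 = (2*0)*4 = 0*4 = 0)
n(q, V) = q² + 44*V
n(-214, G)/46965 = ((-214)² + 44*0)/46965 = (45796 + 0)*(1/46965) = 45796*(1/46965) = 45796/46965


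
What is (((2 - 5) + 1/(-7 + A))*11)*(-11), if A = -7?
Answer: 5203/14 ≈ 371.64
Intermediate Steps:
(((2 - 5) + 1/(-7 + A))*11)*(-11) = (((2 - 5) + 1/(-7 - 7))*11)*(-11) = ((-3 + 1/(-14))*11)*(-11) = ((-3 - 1/14)*11)*(-11) = -43/14*11*(-11) = -473/14*(-11) = 5203/14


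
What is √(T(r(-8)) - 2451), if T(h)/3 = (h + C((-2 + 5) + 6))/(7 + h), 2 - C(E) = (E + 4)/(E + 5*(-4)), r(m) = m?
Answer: 3*I*√32758/11 ≈ 49.361*I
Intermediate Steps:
C(E) = 2 - (4 + E)/(-20 + E) (C(E) = 2 - (E + 4)/(E + 5*(-4)) = 2 - (4 + E)/(E - 20) = 2 - (4 + E)/(-20 + E))
T(h) = 3*(35/11 + h)/(7 + h) (T(h) = 3*((h + (-44 + ((-2 + 5) + 6))/(-20 + ((-2 + 5) + 6)))/(7 + h)) = 3*((h + (-44 + (3 + 6))/(-20 + (3 + 6)))/(7 + h)) = 3*((h + (-44 + 9)/(-20 + 9))/(7 + h)) = 3*((h - 35/(-11))/(7 + h)) = 3*((h - 1/11*(-35))/(7 + h)) = 3*((h + 35/11)/(7 + h)) = 3*((35/11 + h)/(7 + h)) = 3*(35/11 + h)/(7 + h))
√(T(r(-8)) - 2451) = √(3*(35 + 11*(-8))/(11*(7 - 8)) - 2451) = √((3/11)*(35 - 88)/(-1) - 2451) = √((3/11)*(-1)*(-53) - 2451) = √(159/11 - 2451) = √(-26802/11) = 3*I*√32758/11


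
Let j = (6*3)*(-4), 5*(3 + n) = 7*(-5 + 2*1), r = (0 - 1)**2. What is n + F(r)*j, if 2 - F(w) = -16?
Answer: -6516/5 ≈ -1303.2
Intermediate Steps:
r = 1 (r = (-1)**2 = 1)
n = -36/5 (n = -3 + (7*(-5 + 2*1))/5 = -3 + (7*(-5 + 2))/5 = -3 + (7*(-3))/5 = -3 + (1/5)*(-21) = -3 - 21/5 = -36/5 ≈ -7.2000)
F(w) = 18 (F(w) = 2 - 1*(-16) = 2 + 16 = 18)
j = -72 (j = 18*(-4) = -72)
n + F(r)*j = -36/5 + 18*(-72) = -36/5 - 1296 = -6516/5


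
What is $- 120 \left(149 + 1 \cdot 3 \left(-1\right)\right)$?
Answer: $-17520$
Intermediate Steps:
$- 120 \left(149 + 1 \cdot 3 \left(-1\right)\right) = - 120 \left(149 + 3 \left(-1\right)\right) = - 120 \left(149 - 3\right) = \left(-120\right) 146 = -17520$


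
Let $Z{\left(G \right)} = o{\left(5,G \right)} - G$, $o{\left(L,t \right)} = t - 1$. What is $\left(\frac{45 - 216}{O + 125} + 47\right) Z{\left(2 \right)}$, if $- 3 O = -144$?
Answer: $- \frac{7960}{173} \approx -46.012$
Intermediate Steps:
$O = 48$ ($O = \left(- \frac{1}{3}\right) \left(-144\right) = 48$)
$o{\left(L,t \right)} = -1 + t$
$Z{\left(G \right)} = -1$ ($Z{\left(G \right)} = \left(-1 + G\right) - G = -1$)
$\left(\frac{45 - 216}{O + 125} + 47\right) Z{\left(2 \right)} = \left(\frac{45 - 216}{48 + 125} + 47\right) \left(-1\right) = \left(- \frac{171}{173} + 47\right) \left(-1\right) = \frac{7960}{173} \left(-1\right) = - \frac{7960}{173}$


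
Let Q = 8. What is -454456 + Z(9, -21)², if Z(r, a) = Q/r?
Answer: -36810872/81 ≈ -4.5446e+5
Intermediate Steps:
Z(r, a) = 8/r
-454456 + Z(9, -21)² = -454456 + (8/9)² = -454456 + 64/81 = -36810872/81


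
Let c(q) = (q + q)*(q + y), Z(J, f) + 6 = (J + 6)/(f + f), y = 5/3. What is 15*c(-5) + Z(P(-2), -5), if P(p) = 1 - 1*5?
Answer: 2469/5 ≈ 493.80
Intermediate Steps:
y = 5/3 (y = 5*(⅓) = 5/3 ≈ 1.6667)
P(p) = -4 (P(p) = 1 - 5 = -4)
Z(J, f) = -6 + (6 + J)/(2*f) (Z(J, f) = -6 + (J + 6)/(f + f) = -6 + (6 + J)/((2*f)) = -6 + (6 + J)*(1/(2*f)) = -6 + (6 + J)/(2*f))
c(q) = 2*q*(5/3 + q) (c(q) = (q + q)*(q + 5/3) = (2*q)*(5/3 + q) = 2*q*(5/3 + q))
15*c(-5) + Z(P(-2), -5) = 15*((⅔)*(-5)*(5 + 3*(-5))) + (½)*(6 - 4 - 12*(-5))/(-5) = 15*((⅔)*(-5)*(5 - 15)) + (½)*(-⅕)*(6 - 4 + 60) = 15*((⅔)*(-5)*(-10)) + (½)*(-⅕)*62 = 15*(100/3) - 31/5 = 500 - 31/5 = 2469/5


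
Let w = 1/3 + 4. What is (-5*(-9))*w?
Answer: 195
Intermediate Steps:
w = 13/3 (w = 1*(⅓) + 4 = ⅓ + 4 = 13/3 ≈ 4.3333)
(-5*(-9))*w = -5*(-9)*(13/3) = 45*(13/3) = 195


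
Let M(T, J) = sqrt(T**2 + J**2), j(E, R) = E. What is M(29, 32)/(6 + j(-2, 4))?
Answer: sqrt(1865)/4 ≈ 10.796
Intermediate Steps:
M(T, J) = sqrt(J**2 + T**2)
M(29, 32)/(6 + j(-2, 4)) = sqrt(32**2 + 29**2)/(6 - 2) = sqrt(1024 + 841)/4 = sqrt(1865)*(1/4) = sqrt(1865)/4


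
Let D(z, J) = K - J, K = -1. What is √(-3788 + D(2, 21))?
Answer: I*√3810 ≈ 61.725*I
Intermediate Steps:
D(z, J) = -1 - J
√(-3788 + D(2, 21)) = √(-3788 + (-1 - 1*21)) = √(-3788 + (-1 - 21)) = √(-3788 - 22) = √(-3810) = I*√3810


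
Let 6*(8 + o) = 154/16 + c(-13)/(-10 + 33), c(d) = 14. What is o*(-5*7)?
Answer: 243215/1104 ≈ 220.30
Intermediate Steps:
o = -6949/1104 (o = -8 + (154/16 + 14/(-10 + 33))/6 = -8 + (154*(1/16) + 14/23)/6 = -8 + (77/8 + 14*(1/23))/6 = -8 + (77/8 + 14/23)/6 = -8 + (⅙)*(1883/184) = -8 + 1883/1104 = -6949/1104 ≈ -6.2944)
o*(-5*7) = -(-34745)*7/1104 = -6949/1104*(-35) = 243215/1104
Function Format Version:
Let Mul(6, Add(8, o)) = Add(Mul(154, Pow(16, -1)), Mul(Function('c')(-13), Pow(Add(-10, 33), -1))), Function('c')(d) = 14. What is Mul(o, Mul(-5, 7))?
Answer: Rational(243215, 1104) ≈ 220.30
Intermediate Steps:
o = Rational(-6949, 1104) (o = Add(-8, Mul(Rational(1, 6), Add(Mul(154, Pow(16, -1)), Mul(14, Pow(Add(-10, 33), -1))))) = Add(-8, Mul(Rational(1, 6), Add(Mul(154, Rational(1, 16)), Mul(14, Pow(23, -1))))) = Add(-8, Mul(Rational(1, 6), Add(Rational(77, 8), Mul(14, Rational(1, 23))))) = Add(-8, Mul(Rational(1, 6), Add(Rational(77, 8), Rational(14, 23)))) = Add(-8, Mul(Rational(1, 6), Rational(1883, 184))) = Add(-8, Rational(1883, 1104)) = Rational(-6949, 1104) ≈ -6.2944)
Mul(o, Mul(-5, 7)) = Mul(Rational(-6949, 1104), Mul(-5, 7)) = Mul(Rational(-6949, 1104), -35) = Rational(243215, 1104)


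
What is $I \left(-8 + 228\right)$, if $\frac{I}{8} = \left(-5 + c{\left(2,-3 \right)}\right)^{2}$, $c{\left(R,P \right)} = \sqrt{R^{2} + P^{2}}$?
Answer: $66880 - 17600 \sqrt{13} \approx 3422.3$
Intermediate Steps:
$c{\left(R,P \right)} = \sqrt{P^{2} + R^{2}}$
$I = 8 \left(-5 + \sqrt{13}\right)^{2}$ ($I = 8 \left(-5 + \sqrt{\left(-3\right)^{2} + 2^{2}}\right)^{2} = 8 \left(-5 + \sqrt{9 + 4}\right)^{2} = 8 \left(-5 + \sqrt{13}\right)^{2} \approx 15.556$)
$I \left(-8 + 228\right) = \left(304 - 80 \sqrt{13}\right) \left(-8 + 228\right) = \left(304 - 80 \sqrt{13}\right) 220 = 66880 - 17600 \sqrt{13}$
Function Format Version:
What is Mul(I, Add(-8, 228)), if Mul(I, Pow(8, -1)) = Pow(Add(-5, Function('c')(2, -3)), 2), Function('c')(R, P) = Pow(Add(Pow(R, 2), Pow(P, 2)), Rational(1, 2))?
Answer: Add(66880, Mul(-17600, Pow(13, Rational(1, 2)))) ≈ 3422.3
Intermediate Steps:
Function('c')(R, P) = Pow(Add(Pow(P, 2), Pow(R, 2)), Rational(1, 2))
I = Mul(8, Pow(Add(-5, Pow(13, Rational(1, 2))), 2)) (I = Mul(8, Pow(Add(-5, Pow(Add(Pow(-3, 2), Pow(2, 2)), Rational(1, 2))), 2)) = Mul(8, Pow(Add(-5, Pow(Add(9, 4), Rational(1, 2))), 2)) = Mul(8, Pow(Add(-5, Pow(13, Rational(1, 2))), 2)) ≈ 15.556)
Mul(I, Add(-8, 228)) = Mul(Add(304, Mul(-80, Pow(13, Rational(1, 2)))), Add(-8, 228)) = Mul(Add(304, Mul(-80, Pow(13, Rational(1, 2)))), 220) = Add(66880, Mul(-17600, Pow(13, Rational(1, 2))))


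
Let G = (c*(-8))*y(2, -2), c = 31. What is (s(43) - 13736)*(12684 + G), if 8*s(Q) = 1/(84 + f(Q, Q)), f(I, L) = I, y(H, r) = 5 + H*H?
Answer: -36466440075/254 ≈ -1.4357e+8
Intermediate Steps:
y(H, r) = 5 + H²
G = -2232 (G = (31*(-8))*(5 + 2²) = -248*(5 + 4) = -248*9 = -2232)
s(Q) = 1/(8*(84 + Q))
(s(43) - 13736)*(12684 + G) = (1/(8*(84 + 43)) - 13736)*(12684 - 2232) = ((⅛)/127 - 13736)*10452 = ((⅛)*(1/127) - 13736)*10452 = (1/1016 - 13736)*10452 = -13955775/1016*10452 = -36466440075/254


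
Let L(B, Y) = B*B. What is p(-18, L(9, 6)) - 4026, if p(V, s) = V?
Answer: -4044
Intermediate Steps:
L(B, Y) = B**2
p(-18, L(9, 6)) - 4026 = -18 - 4026 = -4044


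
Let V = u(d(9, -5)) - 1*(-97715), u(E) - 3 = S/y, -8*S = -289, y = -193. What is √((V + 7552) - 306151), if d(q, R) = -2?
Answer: I*√119721973458/772 ≈ 448.2*I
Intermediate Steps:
S = 289/8 (S = -⅛*(-289) = 289/8 ≈ 36.125)
u(E) = 4343/1544 (u(E) = 3 + (289/8)/(-193) = 3 + (289/8)*(-1/193) = 3 - 289/1544 = 4343/1544)
V = 150876303/1544 (V = 4343/1544 - 1*(-97715) = 4343/1544 + 97715 = 150876303/1544 ≈ 97718.)
√((V + 7552) - 306151) = √((150876303/1544 + 7552) - 306151) = √(162536591/1544 - 306151) = √(-310160553/1544) = I*√119721973458/772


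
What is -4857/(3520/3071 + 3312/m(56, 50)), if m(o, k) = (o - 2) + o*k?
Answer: -21284913669/10108616 ≈ -2105.6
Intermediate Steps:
m(o, k) = -2 + o + k*o (m(o, k) = (-2 + o) + k*o = -2 + o + k*o)
-4857/(3520/3071 + 3312/m(56, 50)) = -4857/(3520/3071 + 3312/(-2 + 56 + 50*56)) = -4857/(3520*(1/3071) + 3312/(-2 + 56 + 2800)) = -4857/(3520/3071 + 3312/2854) = -4857/(3520/3071 + 3312*(1/2854)) = -4857/(3520/3071 + 1656/1427) = -4857/10108616/4382317 = -4857*4382317/10108616 = -21284913669/10108616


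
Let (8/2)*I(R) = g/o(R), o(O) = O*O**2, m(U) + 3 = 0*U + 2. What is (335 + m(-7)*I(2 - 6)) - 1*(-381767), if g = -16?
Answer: 6113631/16 ≈ 3.8210e+5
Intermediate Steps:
m(U) = -1 (m(U) = -3 + (0*U + 2) = -3 + (0 + 2) = -3 + 2 = -1)
o(O) = O**3
I(R) = -4/R**3 (I(R) = (-16/R**3)/4 = -4/R**3)
(335 + m(-7)*I(2 - 6)) - 1*(-381767) = (335 - (-4)/(2 - 6)**3) - 1*(-381767) = (335 - (-4)/(-4)**3) + 381767 = (335 - (-4)*(-1)/64) + 381767 = (335 - 1*1/16) + 381767 = (335 - 1/16) + 381767 = 5359/16 + 381767 = 6113631/16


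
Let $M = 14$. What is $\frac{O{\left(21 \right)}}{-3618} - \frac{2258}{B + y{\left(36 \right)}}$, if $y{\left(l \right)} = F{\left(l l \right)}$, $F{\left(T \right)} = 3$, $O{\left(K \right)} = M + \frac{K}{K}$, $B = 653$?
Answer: $- \frac{681607}{197784} \approx -3.4462$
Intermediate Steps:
$O{\left(K \right)} = 15$ ($O{\left(K \right)} = 14 + \frac{K}{K} = 14 + 1 = 15$)
$y{\left(l \right)} = 3$
$\frac{O{\left(21 \right)}}{-3618} - \frac{2258}{B + y{\left(36 \right)}} = \frac{15}{-3618} - \frac{2258}{653 + 3} = 15 \left(- \frac{1}{3618}\right) - \frac{2258}{656} = - \frac{5}{1206} - \frac{1129}{328} = - \frac{681607}{197784}$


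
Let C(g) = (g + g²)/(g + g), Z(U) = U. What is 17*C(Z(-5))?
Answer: -34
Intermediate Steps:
C(g) = (g + g²)/(2*g) (C(g) = (g + g²)/((2*g)) = (g + g²)*(1/(2*g)) = (g + g²)/(2*g))
17*C(Z(-5)) = 17*(½ + (½)*(-5)) = 17*(½ - 5/2) = 17*(-2) = -34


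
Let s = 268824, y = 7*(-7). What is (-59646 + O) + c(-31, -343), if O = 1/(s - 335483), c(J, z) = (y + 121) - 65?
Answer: -3975476102/66659 ≈ -59639.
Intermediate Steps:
y = -49
c(J, z) = 7 (c(J, z) = (-49 + 121) - 65 = 72 - 65 = 7)
O = -1/66659 (O = 1/(268824 - 335483) = 1/(-66659) = -1/66659 ≈ -1.5002e-5)
(-59646 + O) + c(-31, -343) = (-59646 - 1/66659) + 7 = -3975942715/66659 + 7 = -3975476102/66659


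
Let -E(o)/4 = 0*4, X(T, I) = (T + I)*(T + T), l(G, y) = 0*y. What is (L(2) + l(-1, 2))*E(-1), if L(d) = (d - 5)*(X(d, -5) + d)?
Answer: 0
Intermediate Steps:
l(G, y) = 0
X(T, I) = 2*T*(I + T) (X(T, I) = (I + T)*(2*T) = 2*T*(I + T))
E(o) = 0 (E(o) = -0*4 = -4*0 = 0)
L(d) = (-5 + d)*(d + 2*d*(-5 + d)) (L(d) = (d - 5)*(2*d*(-5 + d) + d) = (-5 + d)*(d + 2*d*(-5 + d)))
(L(2) + l(-1, 2))*E(-1) = (2*(45 - 19*2 + 2*2²) + 0)*0 = (2*(45 - 38 + 2*4) + 0)*0 = (2*(45 - 38 + 8) + 0)*0 = (2*15 + 0)*0 = (30 + 0)*0 = 30*0 = 0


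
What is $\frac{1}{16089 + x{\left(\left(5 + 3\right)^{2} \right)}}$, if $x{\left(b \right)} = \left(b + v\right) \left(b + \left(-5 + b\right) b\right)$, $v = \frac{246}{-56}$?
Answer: $\frac{7}{1714863} \approx 4.082 \cdot 10^{-6}$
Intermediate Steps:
$v = - \frac{123}{28}$ ($v = 246 \left(- \frac{1}{56}\right) = - \frac{123}{28} \approx -4.3929$)
$x{\left(b \right)} = \left(- \frac{123}{28} + b\right) \left(b + b \left(-5 + b\right)\right)$ ($x{\left(b \right)} = \left(b - \frac{123}{28}\right) \left(b + \left(-5 + b\right) b\right) = \left(- \frac{123}{28} + b\right) \left(b + b \left(-5 + b\right)\right)$)
$\frac{1}{16089 + x{\left(\left(5 + 3\right)^{2} \right)}} = \frac{1}{16089 + \frac{\left(5 + 3\right)^{2} \left(492 - 235 \left(5 + 3\right)^{2} + 28 \left(\left(5 + 3\right)^{2}\right)^{2}\right)}{28}} = \frac{1}{16089 + \frac{8^{2} \left(492 - 235 \cdot 8^{2} + 28 \left(8^{2}\right)^{2}\right)}{28}} = \frac{1}{16089 + \frac{1}{28} \cdot 64 \left(492 - 15040 + 28 \cdot 64^{2}\right)} = \frac{1}{16089 + \frac{1}{28} \cdot 64 \left(492 - 15040 + 28 \cdot 4096\right)} = \frac{1}{16089 + \frac{1}{28} \cdot 64 \left(492 - 15040 + 114688\right)} = \frac{1}{16089 + \frac{1}{28} \cdot 64 \cdot 100140} = \frac{1}{16089 + \frac{1602240}{7}} = \frac{1}{\frac{1714863}{7}} = \frac{7}{1714863}$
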